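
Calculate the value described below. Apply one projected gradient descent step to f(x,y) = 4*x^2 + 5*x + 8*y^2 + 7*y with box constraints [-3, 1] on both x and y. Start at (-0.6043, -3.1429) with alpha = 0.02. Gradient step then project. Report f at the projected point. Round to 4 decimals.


Step 1: Compute gradient at (-0.6043, -3.1429).
grad_x = 2*4*-0.6043 + 5 = 0.1656
grad_y = 2*8*-3.1429 + 7 = -43.2864
Step 2: Gradient step.
x_raw = -0.6043 - 0.02*0.1656 = -0.6076
y_raw = -3.1429 - 0.02*-43.2864 = -2.2772
Step 3: Project onto [-3, 1].
x_proj = clip(-0.6076) = -0.6076
y_proj = clip(-2.2772) = -2.2772
Step 4: Evaluate f.
f(-0.6076, -2.2772) = 23.9826


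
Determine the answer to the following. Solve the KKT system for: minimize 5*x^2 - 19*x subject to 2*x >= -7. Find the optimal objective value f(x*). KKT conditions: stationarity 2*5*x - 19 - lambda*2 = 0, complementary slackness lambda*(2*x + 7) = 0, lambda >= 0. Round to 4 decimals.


Step 1: Try lambda = 0 (constraint inactive).
Stationarity: 2*5*x - 19 = 0
x* = 19/(2*5) = 1.9
Check constraint: 2*1.9 = 3.8 >= -7 -- satisfied.
Step 2: Compute optimal value.
f(x*) = 5*1.9^2 - 19*1.9 = -18.05


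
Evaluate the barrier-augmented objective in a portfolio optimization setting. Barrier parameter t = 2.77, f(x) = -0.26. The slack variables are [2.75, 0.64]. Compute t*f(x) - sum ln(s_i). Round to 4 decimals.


Step 1: Compute log-barrier.
ln values: [1.0116, -0.4463]
phi = -(1.0116 - 0.4463) = -0.5653
Step 2: Compute augmented objective.
t*f(x) = 2.77*-0.26 = -0.7202
Total = -0.7202 - 0.5653 = -1.2855


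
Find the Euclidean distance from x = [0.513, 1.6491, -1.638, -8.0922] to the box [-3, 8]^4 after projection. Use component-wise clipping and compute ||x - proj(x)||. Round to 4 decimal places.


Project each component onto [-3, 8].
clip(0.513) = 0.513, clip(1.6491) = 1.6491, clip(-1.638) = -1.638, clip(-8.0922) = -3.0
Projection = [0.513, 1.6491, -1.638, -3.0]
Squared diffs: [0.0, 0.0, 0.0, 25.9305]
Distance = sqrt(25.9305) = 5.0922


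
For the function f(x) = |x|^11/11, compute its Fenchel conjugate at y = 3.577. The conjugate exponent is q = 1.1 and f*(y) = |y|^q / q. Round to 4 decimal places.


The conjugate exponent q satisfies 1/p + 1/q = 1.
p = 11, so q = 11/(11 - 1) = 1.1
|y|^q = 3.577^1.1 = 4.0632
f*(3.577) = 4.0632 / 1.1 = 3.6938


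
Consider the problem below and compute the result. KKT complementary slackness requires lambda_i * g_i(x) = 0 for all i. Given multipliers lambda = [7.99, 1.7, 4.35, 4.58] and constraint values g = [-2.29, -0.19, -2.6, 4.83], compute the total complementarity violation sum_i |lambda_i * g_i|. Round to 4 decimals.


KKT complementary slackness check:
lambda_1 * g_1 = 7.99 * -2.29 = -18.2971
lambda_2 * g_2 = 1.7 * -0.19 = -0.323
lambda_3 * g_3 = 4.35 * -2.6 = -11.31
lambda_4 * g_4 = 4.58 * 4.83 = 22.1214
Total violation = 18.2971 + 0.323 + 11.31 + 22.1214 = 52.0515


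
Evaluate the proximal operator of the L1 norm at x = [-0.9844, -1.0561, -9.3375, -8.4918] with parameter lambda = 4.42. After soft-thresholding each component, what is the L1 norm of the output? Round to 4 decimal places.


Soft-thresholding with lambda = 4.42:
prox(-0.9844) = sign(-0.9844)*max(|-0.9844| - 4.42, 0) = 0.0
prox(-1.0561) = sign(-1.0561)*max(|-1.0561| - 4.42, 0) = 0.0
prox(-9.3375) = sign(-9.3375)*max(|-9.3375| - 4.42, 0) = -4.9175
prox(-8.4918) = sign(-8.4918)*max(|-8.4918| - 4.42, 0) = -4.0718
prox(x) = [0.0, 0.0, -4.9175, -4.0718]
||prox(x)||_1 = 0.0 + 0.0 + 4.9175 + 4.0718 = 8.9893


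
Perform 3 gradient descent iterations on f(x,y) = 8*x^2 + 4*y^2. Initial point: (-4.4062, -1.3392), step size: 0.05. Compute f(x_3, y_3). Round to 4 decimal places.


Gradient descent on f(x,y) = 8*x^2 + 4*y^2.
Starting point: (-4.4062, -1.3392), alpha = 0.05
Step 1: grad_x = 2*8*-4.4062 = -70.4992, grad_y = 2*4*-1.3392 = -10.7136
  x_1 = -4.4062 - 0.05*-70.4992 = -0.8812
  y_1 = -1.3392 - 0.05*-10.7136 = -0.8035
Step 2: grad_x = 2*8*-0.8812 = -14.0998, grad_y = 2*4*-0.8035 = -6.4282
  x_2 = -0.8812 - 0.05*-14.0998 = -0.1762
  y_2 = -0.8035 - 0.05*-6.4282 = -0.4821
Step 3: grad_x = 2*8*-0.1762 = -2.82, grad_y = 2*4*-0.4821 = -3.8569
  x_3 = -0.1762 - 0.05*-2.82 = -0.0352
  y_3 = -0.4821 - 0.05*-3.8569 = -0.2893
f(-0.0352, -0.2893) = 8*(-0.0352)^2 + 4*(-0.2893)^2 = 0.3446


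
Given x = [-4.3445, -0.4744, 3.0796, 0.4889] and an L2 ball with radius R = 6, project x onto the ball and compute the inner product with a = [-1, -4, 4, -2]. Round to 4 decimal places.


Step 1: Compute ||x|| (intermediates to 6 decimals).
||x|| = sqrt((-4.3445)^2 + (-0.4744)^2 + 3.0796^2 + 0.4889^2) = 5.368677
Step 2: Project.
Since ||x|| <= R, proj = x (no scaling needed).
proj(x) = [-4.3445, -0.4744, 3.0796, 0.4889]
Step 3: Dot product.
a^T * proj(x) = -1*(-4.3445) - 4*(-0.4744) + 4*3.0796 - 2*0.4889 = 17.5827


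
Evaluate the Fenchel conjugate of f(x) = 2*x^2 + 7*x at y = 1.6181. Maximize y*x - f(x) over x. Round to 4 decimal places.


f*(y) = sup_x {y*x - a*x^2 - b*x} = sup_x {(y-b)*x - a*x^2}
FOC: (y - b) - 2a*x = 0 => x* = (y - b)/(2a)
x* = (1.6181 - 7)/(2*2) = -1.3455
f*(1.6181) = (y-b)^2/(4a) = (1.6181 - 7)^2/(4*2)
= 28.9648/8 = 3.6206


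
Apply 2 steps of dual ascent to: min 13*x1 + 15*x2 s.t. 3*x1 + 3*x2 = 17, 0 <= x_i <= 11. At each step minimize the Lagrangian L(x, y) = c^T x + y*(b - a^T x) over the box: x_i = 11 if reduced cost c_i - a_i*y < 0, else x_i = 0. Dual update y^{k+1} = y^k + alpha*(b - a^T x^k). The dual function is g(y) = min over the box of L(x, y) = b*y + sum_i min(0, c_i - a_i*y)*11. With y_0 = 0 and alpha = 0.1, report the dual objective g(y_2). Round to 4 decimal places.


Dual ascent for LP: min 13*x1 + 15*x2, 3*x1 + 3*x2 = 17, 0 <= x_i <= 11
Step 1: y^k = 0.0, reduced costs: (13.0, 15.0)
  x^k = (0.0, 0.0), subgradient = b - a^T x = 17.0
  y^{k+1} = 0.0 + 0.1*17.0 = 1.7
Step 2: y^k = 1.7, reduced costs: (7.9, 9.9)
  x^k = (0.0, 0.0), subgradient = b - a^T x = 17.0
  y^{k+1} = 1.7 + 0.1*17.0 = 3.4
Dual objective at y_2 = 3.4: reduced costs (2.8, 4.8), box minimizer x = (0.0, 0.0)
g(y_2) = b*y + (c1 - a1*y)*x1 + (c2 - a2*y)*x2 = 17*3.4 + 2.8*0.0 + 4.8*0.0 = 57.8 + 0.0 + 0.0 = 57.8


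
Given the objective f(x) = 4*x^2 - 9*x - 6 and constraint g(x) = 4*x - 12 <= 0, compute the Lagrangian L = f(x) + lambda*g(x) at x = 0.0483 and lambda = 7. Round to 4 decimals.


Step 1: Evaluate f(x).
f(0.0483) = 4*0.0483^2 - 9*0.0483 - 6 = -6.4254
Step 2: Evaluate g(x).
g(0.0483) = 4*0.0483 - 12 = -11.8068
Step 3: Compute Lagrangian.
L = -6.4254 + 7*-11.8068 = -89.073


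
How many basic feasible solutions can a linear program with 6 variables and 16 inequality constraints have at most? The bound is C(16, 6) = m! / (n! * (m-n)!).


Each vertex corresponds to some choice of n active constraints out of m, so the number of vertices is at most C(m, n) = m! / (n!(m-n)!).
m = 16, n = 6
Numerator: 16 * 15 * 14 * 13 * 12 * 11
Denominator: 6! = 720
C(16, 6) = 8008


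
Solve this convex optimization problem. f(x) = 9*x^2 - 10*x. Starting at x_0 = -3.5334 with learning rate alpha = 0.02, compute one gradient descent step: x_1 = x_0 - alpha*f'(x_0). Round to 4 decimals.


We compute the gradient at x_0 and apply the update.
f'(x) = 18*x - 10
f'(-3.5334) = 18*-3.5334 - 10 = -73.6012
x_1 = -3.5334 - 0.02*-73.6012 = -2.0614


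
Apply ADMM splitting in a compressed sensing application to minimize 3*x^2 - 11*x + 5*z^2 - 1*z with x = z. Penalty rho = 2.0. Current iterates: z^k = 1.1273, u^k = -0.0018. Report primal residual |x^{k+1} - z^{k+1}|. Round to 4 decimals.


ADMM iteration with rho = 2.0, z^k = 1.1273, u^k = -0.0018
Step 1: x-update.
Minimize 3*x^2 - 11*x + (2.0/2)*(x - 1.1273 - 0.0018)^2
FOC: (2*3 + 2.0)*x = 11 + 2.0*(1.1273 + 0.0018)
x^{k+1} = 1.6573
Step 2: z-update.
Minimize 5*z^2 - 1*z + (2.0/2)*(1.6573 - z - 0.0018)^2
FOC: (2*5 + 2.0)*z = 1 + 2.0*(1.6573 - 0.0018)
z^{k+1} = 0.3592
Step 3: u-update.
u^{k+1} = -0.0018 + 1.6573 - 0.3592 = 1.2962
Step 4: Primal residual = |1.6573 - 0.3592| = 1.298


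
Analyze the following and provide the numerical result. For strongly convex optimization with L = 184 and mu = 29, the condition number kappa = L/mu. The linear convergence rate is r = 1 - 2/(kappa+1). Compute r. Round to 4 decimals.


Step 1: Compute the condition number.
kappa = L/mu = 184/29 = 6.3448
Step 2: Compute the convergence rate.
r = 1 - 2/(kappa + 1) = 1 - 2*mu/(L + mu) = (L - mu)/(L + mu) = 155/213 = 0.7277


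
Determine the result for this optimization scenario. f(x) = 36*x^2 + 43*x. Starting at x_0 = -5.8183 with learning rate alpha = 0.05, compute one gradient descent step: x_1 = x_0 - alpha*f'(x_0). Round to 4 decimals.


We compute the gradient at x_0 and apply the update.
f'(x) = 72*x + 43
f'(-5.8183) = 72*-5.8183 + 43 = -375.9176
x_1 = -5.8183 - 0.05*-375.9176 = 12.9776


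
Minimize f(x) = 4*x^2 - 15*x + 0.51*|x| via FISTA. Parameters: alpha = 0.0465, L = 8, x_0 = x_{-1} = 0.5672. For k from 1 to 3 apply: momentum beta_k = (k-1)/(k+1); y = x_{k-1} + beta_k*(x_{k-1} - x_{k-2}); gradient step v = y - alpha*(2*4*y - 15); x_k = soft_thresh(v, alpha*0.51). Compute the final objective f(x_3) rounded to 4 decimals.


FISTA on f(x) = 4*x^2 - 15*x + 0.51*|x|
L = 8, alpha = 0.0465
Iteration 1: beta = 0.0, y = 0.5672 + 0.0*(0.5672 - 0.5672) = 0.5672
  grad(y) = -10.4624, v = y - alpha*grad = 1.0537
  prox(v) = soft_thresh(1.0537, 0.0237) = 1.03
Iteration 2: beta = 0.3333, y = 1.03 + 0.3333*(1.03 - 0.5672) = 1.1842
  grad(y) = -5.526, v = y - alpha*grad = 1.4412
  prox(v) = soft_thresh(1.4412, 0.0237) = 1.4175
Iteration 3: beta = 0.5, y = 1.4175 + 0.5*(1.4175 - 1.03) = 1.6112
  grad(y) = -2.11, v = y - alpha*grad = 1.7094
  prox(v) = soft_thresh(1.7094, 0.0237) = 1.6856
f(x_3) = 4*1.6856^2 - 15*1.6856 + 0.51*|1.6856| = -13.0594


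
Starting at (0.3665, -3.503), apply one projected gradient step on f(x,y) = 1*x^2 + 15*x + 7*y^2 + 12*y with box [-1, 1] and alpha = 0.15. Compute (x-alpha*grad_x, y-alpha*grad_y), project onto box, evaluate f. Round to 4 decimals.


Step 1: Compute gradient at (0.3665, -3.503).
grad_x = 2*1*0.3665 + 15 = 15.733
grad_y = 2*7*-3.503 + 12 = -37.042
Step 2: Gradient step.
x_raw = 0.3665 - 0.15*15.733 = -1.9935
y_raw = -3.503 - 0.15*-37.042 = 2.0533
Step 3: Project onto [-1, 1].
x_proj = clip(-1.9935) = -1.0
y_proj = clip(2.0533) = 1.0
Step 4: Evaluate f.
f(-1.0, 1.0) = 5.0


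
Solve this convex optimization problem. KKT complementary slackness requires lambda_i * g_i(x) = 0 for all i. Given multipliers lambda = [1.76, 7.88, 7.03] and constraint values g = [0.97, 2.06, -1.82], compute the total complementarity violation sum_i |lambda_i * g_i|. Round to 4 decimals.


KKT complementary slackness check:
lambda_1 * g_1 = 1.76 * 0.97 = 1.7072
lambda_2 * g_2 = 7.88 * 2.06 = 16.2328
lambda_3 * g_3 = 7.03 * -1.82 = -12.7946
Total violation = 1.7072 + 16.2328 + 12.7946 = 30.7346


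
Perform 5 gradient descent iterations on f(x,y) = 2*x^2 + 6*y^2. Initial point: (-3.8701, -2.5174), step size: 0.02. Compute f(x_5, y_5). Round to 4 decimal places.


Gradient descent on f(x,y) = 2*x^2 + 6*y^2.
Starting point: (-3.8701, -2.5174), alpha = 0.02
Step 1: grad_x = 2*2*-3.8701 = -15.4804, grad_y = 2*6*-2.5174 = -30.2088
  x_1 = -3.8701 - 0.02*-15.4804 = -3.5605
  y_1 = -2.5174 - 0.02*-30.2088 = -1.9132
Step 2: grad_x = 2*2*-3.5605 = -14.242, grad_y = 2*6*-1.9132 = -22.9587
  x_2 = -3.5605 - 0.02*-14.242 = -3.2757
  y_2 = -1.9132 - 0.02*-22.9587 = -1.4541
Step 3: grad_x = 2*2*-3.2757 = -13.1026, grad_y = 2*6*-1.4541 = -17.4486
  x_3 = -3.2757 - 0.02*-13.1026 = -3.0136
  y_3 = -1.4541 - 0.02*-17.4486 = -1.1051
Step 4: grad_x = 2*2*-3.0136 = -12.0544, grad_y = 2*6*-1.1051 = -13.2609
  x_4 = -3.0136 - 0.02*-12.0544 = -2.7725
  y_4 = -1.1051 - 0.02*-13.2609 = -0.8399
Step 5: grad_x = 2*2*-2.7725 = -11.09, grad_y = 2*6*-0.8399 = -10.0783
  x_5 = -2.7725 - 0.02*-11.09 = -2.5507
  y_5 = -0.8399 - 0.02*-10.0783 = -0.6383
f(-2.5507, -0.6383) = 2*(-2.5507)^2 + 6*(-0.6383)^2 = 15.4568


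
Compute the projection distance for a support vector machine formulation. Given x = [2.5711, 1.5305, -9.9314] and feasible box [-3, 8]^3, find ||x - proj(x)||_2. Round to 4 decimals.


Project each component onto [-3, 8].
clip(2.5711) = 2.5711, clip(1.5305) = 1.5305, clip(-9.9314) = -3.0
Projection = [2.5711, 1.5305, -3.0]
Squared diffs: [0.0, 0.0, 48.0443]
Distance = sqrt(48.0443) = 6.9314


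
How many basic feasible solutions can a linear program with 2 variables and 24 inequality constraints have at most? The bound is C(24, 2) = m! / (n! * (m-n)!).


Each vertex corresponds to some choice of n active constraints out of m, so the number of vertices is at most C(m, n) = m! / (n!(m-n)!).
m = 24, n = 2
Numerator: 24 * 23
Denominator: 2! = 2
C(24, 2) = 276


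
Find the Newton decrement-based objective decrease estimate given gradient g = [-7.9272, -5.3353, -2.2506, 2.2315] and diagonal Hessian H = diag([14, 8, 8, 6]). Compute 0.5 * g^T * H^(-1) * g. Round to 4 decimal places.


Step 1: H is diagonal, so H^(-1) * g = [-0.5662, -0.6669, -0.2813, 0.3719].
Step 2: g^T H^(-1) g = sum_i g_i^2 / H_ii
  = (-7.9272)^2/14 + (-5.3353)^2/8 + (-2.2506)^2/8 + (2.2315)^2/6
  = 4.4886 + 3.5582 + 0.6332 + 0.8299 = 9.5099
Step 3: Objective decrease = 0.5 * g^T H^(-1) g = 4.7549


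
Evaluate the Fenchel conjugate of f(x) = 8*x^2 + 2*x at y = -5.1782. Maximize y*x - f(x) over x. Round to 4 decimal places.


f*(y) = sup_x {y*x - a*x^2 - b*x} = sup_x {(y-b)*x - a*x^2}
FOC: (y - b) - 2a*x = 0 => x* = (y - b)/(2a)
x* = (-5.1782 - 2)/(2*8) = -0.4486
f*(-5.1782) = (y-b)^2/(4a) = (-5.1782 - 2)^2/(4*8)
= 51.5266/32 = 1.6102


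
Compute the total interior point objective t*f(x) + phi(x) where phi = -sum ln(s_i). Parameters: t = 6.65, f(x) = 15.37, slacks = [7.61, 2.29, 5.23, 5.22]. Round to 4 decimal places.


Step 1: Compute log-barrier.
ln values: [2.0295, 0.8286, 1.6544, 1.6525]
phi = -(2.0295 + 0.8286 + 1.6544 + 1.6525) = -6.1649
Step 2: Compute augmented objective.
t*f(x) = 6.65*15.37 = 102.2105
Total = 102.2105 - 6.1649 = 96.0456


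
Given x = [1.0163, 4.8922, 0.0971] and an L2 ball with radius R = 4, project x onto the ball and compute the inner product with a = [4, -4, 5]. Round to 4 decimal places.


Step 1: Compute ||x|| (intermediates to 6 decimals).
||x|| = sqrt(1.0163^2 + 4.8922^2 + 0.0971^2) = 4.997591
Step 2: Project.
Since ||x|| > R, scale = R/||x|| = 4/4.997591 = 0.800386, proj(x) = scale * x
proj(x) = [0.813432, 3.915648, 0.077717]
Step 3: Dot product.
a^T * proj(x) = 4*0.813432 - 4*3.915648 + 5*0.077717 = -12.0203


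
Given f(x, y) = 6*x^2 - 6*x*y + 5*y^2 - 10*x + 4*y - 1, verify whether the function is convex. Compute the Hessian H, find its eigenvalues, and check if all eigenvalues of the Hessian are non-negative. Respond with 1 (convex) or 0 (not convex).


The Hessian of f(x,y) = 6*x^2 - 6*x*y + 5*y^2 - 10*x + 4*y - 1 is:
H = [[12, -6], [-6, 10]]
Trace = 12 + 10 = 22
Determinant = 12*10 - (-6)^2 = 84
Discriminant = (22)^2 - 4*84 = 148.0
Eigenvalues: lambda_1 = 4.9172, lambda_2 = 17.0828
The function is convex.

1


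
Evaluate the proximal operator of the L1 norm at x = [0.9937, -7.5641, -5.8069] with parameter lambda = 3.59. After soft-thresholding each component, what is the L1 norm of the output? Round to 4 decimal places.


Soft-thresholding with lambda = 3.59:
prox(0.9937) = sign(0.9937)*max(|0.9937| - 3.59, 0) = 0.0
prox(-7.5641) = sign(-7.5641)*max(|-7.5641| - 3.59, 0) = -3.9741
prox(-5.8069) = sign(-5.8069)*max(|-5.8069| - 3.59, 0) = -2.2169
prox(x) = [0.0, -3.9741, -2.2169]
||prox(x)||_1 = 0.0 + 3.9741 + 2.2169 = 6.191


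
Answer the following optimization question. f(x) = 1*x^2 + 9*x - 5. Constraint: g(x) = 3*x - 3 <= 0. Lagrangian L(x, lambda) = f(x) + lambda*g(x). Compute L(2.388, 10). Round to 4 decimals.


Step 1: Evaluate f(x).
f(2.388) = 1*2.388^2 + 9*2.388 - 5 = 22.1945
Step 2: Evaluate g(x).
g(2.388) = 3*2.388 - 3 = 4.164
Step 3: Compute Lagrangian.
L = 22.1945 + 10*4.164 = 63.8345


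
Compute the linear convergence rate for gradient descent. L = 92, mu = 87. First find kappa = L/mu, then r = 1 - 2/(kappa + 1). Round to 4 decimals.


Step 1: Compute the condition number.
kappa = L/mu = 92/87 = 1.0575
Step 2: Compute the convergence rate.
r = 1 - 2/(kappa + 1) = 1 - 2*mu/(L + mu) = (L - mu)/(L + mu) = 5/179 = 0.0279


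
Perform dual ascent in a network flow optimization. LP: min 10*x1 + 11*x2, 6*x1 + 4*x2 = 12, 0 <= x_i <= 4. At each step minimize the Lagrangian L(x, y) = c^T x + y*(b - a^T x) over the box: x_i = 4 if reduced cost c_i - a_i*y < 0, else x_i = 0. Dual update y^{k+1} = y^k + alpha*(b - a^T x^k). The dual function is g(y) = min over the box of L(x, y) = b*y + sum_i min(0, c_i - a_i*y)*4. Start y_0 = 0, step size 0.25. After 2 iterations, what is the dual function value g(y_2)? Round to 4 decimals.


Dual ascent for LP: min 10*x1 + 11*x2, 6*x1 + 4*x2 = 12, 0 <= x_i <= 4
Step 1: y^k = 0.0, reduced costs: (10.0, 11.0)
  x^k = (0.0, 0.0), subgradient = b - a^T x = 12.0
  y^{k+1} = 0.0 + 0.25*12.0 = 3.0
Step 2: y^k = 3.0, reduced costs: (-8.0, -1.0)
  x^k = (4.0, 4.0), subgradient = b - a^T x = -28.0
  y^{k+1} = 3.0 + 0.25*-28.0 = -4.0
Dual objective at y_2 = -4.0: reduced costs (34.0, 27.0), box minimizer x = (0.0, 0.0)
g(y_2) = b*y + (c1 - a1*y)*x1 + (c2 - a2*y)*x2 = 12*(-4.0) + 34.0*0.0 + 27.0*0.0 = -48.0 + 0.0 + 0.0 = -48.0


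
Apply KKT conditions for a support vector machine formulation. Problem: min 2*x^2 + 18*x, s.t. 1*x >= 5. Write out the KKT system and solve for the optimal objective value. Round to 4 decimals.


Step 1: Try lambda = 0 (constraint inactive).
x_unc = -18/(2*2) = -4.5
Check: 1*-4.5 = -4.5 < 5 -- violated!
Step 2: Constraint must be active: 1*x = 5
x* = 5/1 = 5.0
lambda = (2*2*5.0 + 18)/1 = 38.0
Step 3: Compute optimal value.
f(x*) = 2*5.0^2 + 18*5.0 = 140.0


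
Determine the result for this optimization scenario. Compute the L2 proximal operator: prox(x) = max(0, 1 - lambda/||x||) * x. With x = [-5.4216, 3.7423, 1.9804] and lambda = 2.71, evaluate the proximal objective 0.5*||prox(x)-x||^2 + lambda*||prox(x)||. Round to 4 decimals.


Step 1: Compute ||x||.
||x|| = 6.879
Step 2: Compute scaling factor.
scale = max(0, 1 - 2.71/6.879) = 0.606
Step 3: prox(x) = [-3.2857, 2.268, 1.2002]
||prox(x)|| = 4.169
Step 4: Proximal objective.
0.5*||prox-x||^2 = 3.6721
lambda*||prox|| = 11.298
Total = 14.97


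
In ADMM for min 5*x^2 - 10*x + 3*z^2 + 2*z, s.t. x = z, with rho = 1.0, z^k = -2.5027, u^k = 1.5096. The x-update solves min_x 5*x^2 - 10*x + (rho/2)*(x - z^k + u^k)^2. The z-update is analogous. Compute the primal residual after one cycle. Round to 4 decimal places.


ADMM iteration with rho = 1.0, z^k = -2.5027, u^k = 1.5096
Step 1: x-update.
Minimize 5*x^2 - 10*x + (1.0/2)*(x + 2.5027 + 1.5096)^2
FOC: (2*5 + 1.0)*x = 10 + 1.0*(-2.5027 - 1.5096)
x^{k+1} = 0.5443
Step 2: z-update.
Minimize 3*z^2 + 2*z + (1.0/2)*(0.5443 - z + 1.5096)^2
FOC: (2*3 + 1.0)*z = -2 + 1.0*(0.5443 + 1.5096)
z^{k+1} = 0.0077
Step 3: u-update.
u^{k+1} = 1.5096 + 0.5443 - 0.0077 = 2.0462
Step 4: Primal residual = |0.5443 - 0.0077| = 0.5366


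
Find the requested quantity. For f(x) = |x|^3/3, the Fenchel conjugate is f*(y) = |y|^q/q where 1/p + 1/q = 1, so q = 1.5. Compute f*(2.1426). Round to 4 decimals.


The conjugate exponent q satisfies 1/p + 1/q = 1.
p = 3, so q = 3/(3 - 1) = 1.5
|y|^q = 2.1426^1.5 = 3.1363
f*(2.1426) = 3.1363 / 1.5 = 2.0908


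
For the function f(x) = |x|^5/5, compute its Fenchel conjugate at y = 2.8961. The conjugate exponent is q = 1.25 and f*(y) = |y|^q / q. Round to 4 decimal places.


The conjugate exponent q satisfies 1/p + 1/q = 1.
p = 5, so q = 5/(5 - 1) = 1.25
|y|^q = 2.8961^1.25 = 3.778
f*(2.8961) = 3.778 / 1.25 = 3.0224


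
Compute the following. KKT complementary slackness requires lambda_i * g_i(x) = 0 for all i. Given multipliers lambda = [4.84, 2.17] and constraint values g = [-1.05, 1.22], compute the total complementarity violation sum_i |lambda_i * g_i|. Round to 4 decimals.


KKT complementary slackness check:
lambda_1 * g_1 = 4.84 * -1.05 = -5.082
lambda_2 * g_2 = 2.17 * 1.22 = 2.6474
Total violation = 5.082 + 2.6474 = 7.7294


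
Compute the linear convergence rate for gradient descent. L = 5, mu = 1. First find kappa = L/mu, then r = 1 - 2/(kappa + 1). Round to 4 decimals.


Step 1: Compute the condition number.
kappa = L/mu = 5/1 = 5.0
Step 2: Compute the convergence rate.
r = 1 - 2/(kappa + 1) = 1 - 2*mu/(L + mu) = (L - mu)/(L + mu) = 4/6 = 0.6667


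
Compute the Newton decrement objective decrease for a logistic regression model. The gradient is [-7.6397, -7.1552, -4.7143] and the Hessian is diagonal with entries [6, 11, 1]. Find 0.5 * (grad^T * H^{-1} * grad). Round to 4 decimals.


Step 1: H is diagonal, so H^(-1) * g = [-1.2733, -0.6505, -4.7143].
Step 2: g^T H^(-1) g = sum_i g_i^2 / H_ii
  = (-7.6397)^2/6 + (-7.1552)^2/11 + (-4.7143)^2/1
  = 9.7275 + 4.6543 + 22.2246 = 36.6064
Step 3: Objective decrease = 0.5 * g^T H^(-1) g = 18.3032


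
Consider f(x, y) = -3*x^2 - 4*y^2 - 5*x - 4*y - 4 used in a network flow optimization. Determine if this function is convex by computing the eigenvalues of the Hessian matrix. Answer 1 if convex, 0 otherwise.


The Hessian of f(x,y) = -3*x^2 - 4*y^2 - 5*x - 4*y - 4 is:
H = [[-6, 0], [0, -8]]
Trace = -6 - 8 = -14
Determinant = -6*-8 - (0)^2 = 48
Discriminant = (-14)^2 - 4*48 = 4.0
Eigenvalues: lambda_1 = -8.0, lambda_2 = -6.0
The function is not convex.

0


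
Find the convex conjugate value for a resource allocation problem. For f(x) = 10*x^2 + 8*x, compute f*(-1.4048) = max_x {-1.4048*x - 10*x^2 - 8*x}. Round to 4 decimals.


f*(y) = sup_x {y*x - a*x^2 - b*x} = sup_x {(y-b)*x - a*x^2}
FOC: (y - b) - 2a*x = 0 => x* = (y - b)/(2a)
x* = (-1.4048 - 8)/(2*10) = -0.4702
f*(-1.4048) = (y-b)^2/(4a) = (-1.4048 - 8)^2/(4*10)
= 88.4503/40 = 2.2113


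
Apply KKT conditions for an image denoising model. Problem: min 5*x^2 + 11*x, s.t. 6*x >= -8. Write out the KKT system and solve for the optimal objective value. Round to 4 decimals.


Step 1: Try lambda = 0 (constraint inactive).
Stationarity: 2*5*x + 11 = 0
x* = -11/(2*5) = -1.1
Check constraint: 6*-1.1 = -6.6 >= -8 -- satisfied.
Step 2: Compute optimal value.
f(x*) = 5*(-1.1)^2 + 11*(-1.1) = -6.05


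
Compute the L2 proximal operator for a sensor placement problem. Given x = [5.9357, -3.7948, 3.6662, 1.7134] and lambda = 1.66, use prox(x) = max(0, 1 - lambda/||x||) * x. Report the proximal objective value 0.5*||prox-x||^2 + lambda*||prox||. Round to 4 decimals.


Step 1: Compute ||x||.
||x|| = 8.1246
Step 2: Compute scaling factor.
scale = max(0, 1 - 1.66/8.1246) = 0.7957
Step 3: prox(x) = [4.7229, -3.0195, 2.9171, 1.3633]
||prox(x)|| = 6.4646
Step 4: Proximal objective.
0.5*||prox-x||^2 = 1.3778
lambda*||prox|| = 10.7312
Total = 12.1091


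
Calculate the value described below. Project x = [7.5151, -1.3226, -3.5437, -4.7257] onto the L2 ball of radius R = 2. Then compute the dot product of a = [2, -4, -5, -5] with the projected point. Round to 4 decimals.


Step 1: Compute ||x|| (intermediates to 6 decimals).
||x|| = sqrt(7.5151^2 + (-1.3226)^2 + (-3.5437)^2 + (-4.7257)^2) = 9.649666
Step 2: Project.
Since ||x|| > R, scale = R/||x|| = 2/9.649666 = 0.207261, proj(x) = scale * x
proj(x) = [1.557587, -0.274123, -0.734471, -0.979453]
Step 3: Dot product.
a^T * proj(x) = 2*1.557587 - 4*(-0.274123) - 5*(-0.734471) - 5*(-0.979453) = 12.7813


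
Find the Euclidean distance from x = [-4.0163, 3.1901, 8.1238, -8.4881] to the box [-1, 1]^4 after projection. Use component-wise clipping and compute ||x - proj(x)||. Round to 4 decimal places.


Project each component onto [-1, 1].
clip(-4.0163) = -1.0, clip(3.1901) = 1.0, clip(8.1238) = 1.0, clip(-8.4881) = -1.0
Projection = [-1.0, 1.0, 1.0, -1.0]
Squared diffs: [9.0981, 4.7965, 50.7485, 56.0716]
Distance = sqrt(120.7147) = 10.987


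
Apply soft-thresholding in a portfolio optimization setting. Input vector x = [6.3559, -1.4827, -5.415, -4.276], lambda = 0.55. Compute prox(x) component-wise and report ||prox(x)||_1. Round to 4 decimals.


Soft-thresholding with lambda = 0.55:
prox(6.3559) = sign(6.3559)*max(|6.3559| - 0.55, 0) = 5.8059
prox(-1.4827) = sign(-1.4827)*max(|-1.4827| - 0.55, 0) = -0.9327
prox(-5.415) = sign(-5.415)*max(|-5.415| - 0.55, 0) = -4.865
prox(-4.276) = sign(-4.276)*max(|-4.276| - 0.55, 0) = -3.726
prox(x) = [5.8059, -0.9327, -4.865, -3.726]
||prox(x)||_1 = 5.8059 + 0.9327 + 4.865 + 3.726 = 15.3296


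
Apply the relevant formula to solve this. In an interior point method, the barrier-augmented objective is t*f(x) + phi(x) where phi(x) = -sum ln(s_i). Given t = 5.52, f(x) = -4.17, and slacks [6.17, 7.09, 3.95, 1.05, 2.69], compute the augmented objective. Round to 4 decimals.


Step 1: Compute log-barrier.
ln values: [1.8197, 1.9587, 1.3737, 0.0488, 0.9895]
phi = -(1.8197 + 1.9587 + 1.3737 + 0.0488 + 0.9895) = -6.1904
Step 2: Compute augmented objective.
t*f(x) = 5.52*-4.17 = -23.0184
Total = -23.0184 - 6.1904 = -29.2088


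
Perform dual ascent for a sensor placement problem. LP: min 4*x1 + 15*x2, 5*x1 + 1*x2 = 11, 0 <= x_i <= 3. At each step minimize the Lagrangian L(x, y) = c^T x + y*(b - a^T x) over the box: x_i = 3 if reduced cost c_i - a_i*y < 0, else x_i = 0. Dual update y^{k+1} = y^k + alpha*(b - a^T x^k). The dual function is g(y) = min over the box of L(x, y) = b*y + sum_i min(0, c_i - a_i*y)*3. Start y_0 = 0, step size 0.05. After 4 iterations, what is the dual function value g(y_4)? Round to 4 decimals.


Dual ascent for LP: min 4*x1 + 15*x2, 5*x1 + 1*x2 = 11, 0 <= x_i <= 3
Step 1: y^k = 0.0, reduced costs: (4.0, 15.0)
  x^k = (0.0, 0.0), subgradient = b - a^T x = 11.0
  y^{k+1} = 0.0 + 0.05*11.0 = 0.55
Step 2: y^k = 0.55, reduced costs: (1.25, 14.45)
  x^k = (0.0, 0.0), subgradient = b - a^T x = 11.0
  y^{k+1} = 0.55 + 0.05*11.0 = 1.1
Step 3: y^k = 1.1, reduced costs: (-1.5, 13.9)
  x^k = (3.0, 0.0), subgradient = b - a^T x = -4.0
  y^{k+1} = 1.1 + 0.05*-4.0 = 0.9
Step 4: y^k = 0.9, reduced costs: (-0.5, 14.1)
  x^k = (3.0, 0.0), subgradient = b - a^T x = -4.0
  y^{k+1} = 0.9 + 0.05*-4.0 = 0.7
Dual objective at y_4 = 0.7: reduced costs (0.5, 14.3), box minimizer x = (0.0, 0.0)
g(y_4) = b*y + (c1 - a1*y)*x1 + (c2 - a2*y)*x2 = 11*0.7 + 0.5*0.0 + 14.3*0.0 = 7.7 + 0.0 + 0.0 = 7.7


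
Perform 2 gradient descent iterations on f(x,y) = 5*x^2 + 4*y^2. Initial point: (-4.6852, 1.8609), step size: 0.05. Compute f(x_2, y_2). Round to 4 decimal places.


Gradient descent on f(x,y) = 5*x^2 + 4*y^2.
Starting point: (-4.6852, 1.8609), alpha = 0.05
Step 1: grad_x = 2*5*-4.6852 = -46.852, grad_y = 2*4*1.8609 = 14.8872
  x_1 = -4.6852 - 0.05*-46.852 = -2.3426
  y_1 = 1.8609 - 0.05*14.8872 = 1.1165
Step 2: grad_x = 2*5*-2.3426 = -23.426, grad_y = 2*4*1.1165 = 8.9323
  x_2 = -2.3426 - 0.05*-23.426 = -1.1713
  y_2 = 1.1165 - 0.05*8.9323 = 0.6699
f(-1.1713, 0.6699) = 5*(-1.1713)^2 + 4*0.6699^2 = 8.6549


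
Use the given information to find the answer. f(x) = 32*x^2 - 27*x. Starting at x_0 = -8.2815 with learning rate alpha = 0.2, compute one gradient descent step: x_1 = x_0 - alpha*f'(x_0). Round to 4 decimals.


We compute the gradient at x_0 and apply the update.
f'(x) = 64*x - 27
f'(-8.2815) = 64*-8.2815 - 27 = -557.016
x_1 = -8.2815 - 0.2*-557.016 = 103.1217


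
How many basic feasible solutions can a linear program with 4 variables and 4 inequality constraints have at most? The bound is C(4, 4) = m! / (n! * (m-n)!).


Each vertex corresponds to some choice of n active constraints out of m, so the number of vertices is at most C(m, n) = m! / (n!(m-n)!).
m = 4, n = 4
Numerator: 4 * 3 * 2 * 1
Denominator: 4! = 24
C(4, 4) = 1


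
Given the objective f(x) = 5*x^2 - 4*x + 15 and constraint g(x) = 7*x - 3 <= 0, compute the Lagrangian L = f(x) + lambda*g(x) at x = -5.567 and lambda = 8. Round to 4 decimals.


Step 1: Evaluate f(x).
f(-5.567) = 5*(-5.567)^2 - 4*(-5.567) + 15 = 192.2254
Step 2: Evaluate g(x).
g(-5.567) = 7*-5.567 - 3 = -41.969
Step 3: Compute Lagrangian.
L = 192.2254 + 8*-41.969 = -143.5266


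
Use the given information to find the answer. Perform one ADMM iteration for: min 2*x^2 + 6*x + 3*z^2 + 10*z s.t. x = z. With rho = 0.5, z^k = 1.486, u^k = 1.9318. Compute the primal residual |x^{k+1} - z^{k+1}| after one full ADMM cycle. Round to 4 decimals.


ADMM iteration with rho = 0.5, z^k = 1.486, u^k = 1.9318
Step 1: x-update.
Minimize 2*x^2 + 6*x + (0.5/2)*(x - 1.486 + 1.9318)^2
FOC: (2*2 + 0.5)*x = -6 + 0.5*(1.486 - 1.9318)
x^{k+1} = -1.3829
Step 2: z-update.
Minimize 3*z^2 + 10*z + (0.5/2)*(-1.3829 - z + 1.9318)^2
FOC: (2*3 + 0.5)*z = -10 + 0.5*(-1.3829 + 1.9318)
z^{k+1} = -1.4962
Step 3: u-update.
u^{k+1} = 1.9318 - 1.3829 + 1.4962 = 2.0452
Step 4: Primal residual = |-1.3829 + 1.4962| = 0.1134


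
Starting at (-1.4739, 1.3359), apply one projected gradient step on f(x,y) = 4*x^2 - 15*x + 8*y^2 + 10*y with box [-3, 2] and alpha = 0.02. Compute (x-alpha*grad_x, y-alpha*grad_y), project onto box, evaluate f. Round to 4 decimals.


Step 1: Compute gradient at (-1.4739, 1.3359).
grad_x = 2*4*-1.4739 - 15 = -26.7912
grad_y = 2*8*1.3359 + 10 = 31.3744
Step 2: Gradient step.
x_raw = -1.4739 - 0.02*-26.7912 = -0.9381
y_raw = 1.3359 - 0.02*31.3744 = 0.7084
Step 3: Project onto [-3, 2].
x_proj = clip(-0.9381) = -0.9381
y_proj = clip(0.7084) = 0.7084
Step 4: Evaluate f.
f(-0.9381, 0.7084) = 28.69


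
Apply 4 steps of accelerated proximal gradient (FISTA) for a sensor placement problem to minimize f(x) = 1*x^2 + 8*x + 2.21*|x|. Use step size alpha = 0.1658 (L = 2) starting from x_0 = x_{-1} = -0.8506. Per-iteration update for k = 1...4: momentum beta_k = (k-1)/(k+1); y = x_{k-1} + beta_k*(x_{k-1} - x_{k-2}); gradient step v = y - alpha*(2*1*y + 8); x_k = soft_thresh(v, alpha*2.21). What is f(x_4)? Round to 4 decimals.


FISTA on f(x) = 1*x^2 + 8*x + 2.21*|x|
L = 2, alpha = 0.1658
Iteration 1: beta = 0.0, y = -0.8506 + 0.0*(-0.8506 + 0.8506) = -0.8506
  grad(y) = 6.2988, v = y - alpha*grad = -1.8949
  prox(v) = soft_thresh(-1.8949, 0.3664) = -1.5285
Iteration 2: beta = 0.3333, y = -1.5285 + 0.3333*(-1.5285 + 0.8506) = -1.7545
  grad(y) = 4.491, v = y - alpha*grad = -2.4991
  prox(v) = soft_thresh(-2.4991, 0.3664) = -2.1327
Iteration 3: beta = 0.5, y = -2.1327 + 0.5*(-2.1327 + 1.5285) = -2.4348
  grad(y) = 3.1305, v = y - alpha*grad = -2.9538
  prox(v) = soft_thresh(-2.9538, 0.3664) = -2.5874
Iteration 4: beta = 0.6, y = -2.5874 + 0.6*(-2.5874 + 2.1327) = -2.8602
  grad(y) = 2.2796, v = y - alpha*grad = -3.2382
  prox(v) = soft_thresh(-3.2382, 0.3664) = -2.8717
f(x_4) = 1*(-2.8717)^2 + 8*(-2.8717) + 2.21*|-2.8717| = -8.3805


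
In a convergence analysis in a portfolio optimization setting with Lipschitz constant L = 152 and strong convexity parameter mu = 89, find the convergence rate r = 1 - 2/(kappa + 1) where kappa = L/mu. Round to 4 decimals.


Step 1: Compute the condition number.
kappa = L/mu = 152/89 = 1.7079
Step 2: Compute the convergence rate.
r = 1 - 2/(kappa + 1) = 1 - 2*mu/(L + mu) = (L - mu)/(L + mu) = 63/241 = 0.2614


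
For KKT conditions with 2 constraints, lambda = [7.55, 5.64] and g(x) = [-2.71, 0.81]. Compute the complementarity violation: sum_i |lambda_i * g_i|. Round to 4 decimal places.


KKT complementary slackness check:
lambda_1 * g_1 = 7.55 * -2.71 = -20.4605
lambda_2 * g_2 = 5.64 * 0.81 = 4.5684
Total violation = 20.4605 + 4.5684 = 25.0289


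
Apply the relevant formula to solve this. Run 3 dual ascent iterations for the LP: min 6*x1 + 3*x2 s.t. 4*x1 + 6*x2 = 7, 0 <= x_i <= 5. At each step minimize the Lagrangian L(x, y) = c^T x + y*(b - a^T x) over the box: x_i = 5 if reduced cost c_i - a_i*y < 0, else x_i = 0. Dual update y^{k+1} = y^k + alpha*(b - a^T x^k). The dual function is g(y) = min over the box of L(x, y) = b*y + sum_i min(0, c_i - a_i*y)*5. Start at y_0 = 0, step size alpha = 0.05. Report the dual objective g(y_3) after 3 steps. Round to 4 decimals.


Dual ascent for LP: min 6*x1 + 3*x2, 4*x1 + 6*x2 = 7, 0 <= x_i <= 5
Step 1: y^k = 0.0, reduced costs: (6.0, 3.0)
  x^k = (0.0, 0.0), subgradient = b - a^T x = 7.0
  y^{k+1} = 0.0 + 0.05*7.0 = 0.35
Step 2: y^k = 0.35, reduced costs: (4.6, 0.9)
  x^k = (0.0, 0.0), subgradient = b - a^T x = 7.0
  y^{k+1} = 0.35 + 0.05*7.0 = 0.7
Step 3: y^k = 0.7, reduced costs: (3.2, -1.2)
  x^k = (0.0, 5.0), subgradient = b - a^T x = -23.0
  y^{k+1} = 0.7 + 0.05*-23.0 = -0.45
Dual objective at y_3 = -0.45: reduced costs (7.8, 5.7), box minimizer x = (0.0, 0.0)
g(y_3) = b*y + (c1 - a1*y)*x1 + (c2 - a2*y)*x2 = 7*(-0.45) + 7.8*0.0 + 5.7*0.0 = -3.15 + 0.0 + 0.0 = -3.15


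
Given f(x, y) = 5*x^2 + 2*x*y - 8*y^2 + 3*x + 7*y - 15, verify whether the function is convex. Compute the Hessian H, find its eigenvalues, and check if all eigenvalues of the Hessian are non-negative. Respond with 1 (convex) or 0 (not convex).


The Hessian of f(x,y) = 5*x^2 + 2*x*y - 8*y^2 + 3*x + 7*y - 15 is:
H = [[10, 2], [2, -16]]
Trace = 10 - 16 = -6
Determinant = 10*-16 - (2)^2 = -164
Discriminant = (-6)^2 - 4*-164 = 692.0
Eigenvalues: lambda_1 = -16.1529, lambda_2 = 10.1529
The function is not convex.

0


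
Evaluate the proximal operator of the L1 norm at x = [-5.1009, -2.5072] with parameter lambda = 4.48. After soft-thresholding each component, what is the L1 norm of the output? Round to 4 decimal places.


Soft-thresholding with lambda = 4.48:
prox(-5.1009) = sign(-5.1009)*max(|-5.1009| - 4.48, 0) = -0.6209
prox(-2.5072) = sign(-2.5072)*max(|-2.5072| - 4.48, 0) = 0.0
prox(x) = [-0.6209, 0.0]
||prox(x)||_1 = 0.6209 + 0.0 = 0.6209


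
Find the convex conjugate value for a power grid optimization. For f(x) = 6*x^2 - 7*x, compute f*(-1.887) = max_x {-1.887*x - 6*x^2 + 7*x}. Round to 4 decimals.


f*(y) = sup_x {y*x - a*x^2 - b*x} = sup_x {(y-b)*x - a*x^2}
FOC: (y - b) - 2a*x = 0 => x* = (y - b)/(2a)
x* = (-1.887 + 7)/(2*6) = 0.4261
f*(-1.887) = (y-b)^2/(4a) = (-1.887 + 7)^2/(4*6)
= 26.1428/24 = 1.0893


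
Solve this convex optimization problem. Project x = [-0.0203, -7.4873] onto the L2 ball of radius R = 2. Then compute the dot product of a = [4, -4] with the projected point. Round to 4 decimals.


Step 1: Compute ||x|| (intermediates to 6 decimals).
||x|| = sqrt((-0.0203)^2 + (-7.4873)^2) = 7.487328
Step 2: Project.
Since ||x|| > R, scale = R/||x|| = 2/7.487328 = 0.267118, proj(x) = scale * x
proj(x) = [-0.005422, -1.999993]
Step 3: Dot product.
a^T * proj(x) = 4*(-0.005422) - 4*(-1.999993) = 7.9783


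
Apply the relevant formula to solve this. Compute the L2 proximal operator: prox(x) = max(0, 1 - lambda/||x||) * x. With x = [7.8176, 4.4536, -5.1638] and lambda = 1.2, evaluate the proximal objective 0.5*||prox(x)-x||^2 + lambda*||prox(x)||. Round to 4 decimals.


Step 1: Compute ||x||.
||x|| = 10.3737
Step 2: Compute scaling factor.
scale = max(0, 1 - 1.2/10.3737) = 0.8843
Step 3: prox(x) = [6.9133, 3.9384, -4.5665]
||prox(x)|| = 9.1737
Step 4: Proximal objective.
0.5*||prox-x||^2 = 0.72
lambda*||prox|| = 11.0084
Total = 11.7285


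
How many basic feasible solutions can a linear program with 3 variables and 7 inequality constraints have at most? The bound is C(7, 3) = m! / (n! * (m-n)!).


Each vertex corresponds to some choice of n active constraints out of m, so the number of vertices is at most C(m, n) = m! / (n!(m-n)!).
m = 7, n = 3
Numerator: 7 * 6 * 5
Denominator: 3! = 6
C(7, 3) = 35


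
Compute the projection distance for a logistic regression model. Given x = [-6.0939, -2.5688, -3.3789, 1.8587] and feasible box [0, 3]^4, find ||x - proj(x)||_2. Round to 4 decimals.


Project each component onto [0, 3].
clip(-6.0939) = 0.0, clip(-2.5688) = 0.0, clip(-3.3789) = 0.0, clip(1.8587) = 1.8587
Projection = [0.0, 0.0, 0.0, 1.8587]
Squared diffs: [37.1356, 6.5987, 11.417, 0.0]
Distance = sqrt(55.1513) = 7.4264


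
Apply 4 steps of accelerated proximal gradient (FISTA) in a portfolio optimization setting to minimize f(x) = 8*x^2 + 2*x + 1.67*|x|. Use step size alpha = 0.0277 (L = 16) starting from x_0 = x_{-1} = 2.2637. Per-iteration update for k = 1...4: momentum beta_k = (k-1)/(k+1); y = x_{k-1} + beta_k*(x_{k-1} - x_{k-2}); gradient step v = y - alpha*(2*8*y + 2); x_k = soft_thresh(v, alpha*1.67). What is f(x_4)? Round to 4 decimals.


FISTA on f(x) = 8*x^2 + 2*x + 1.67*|x|
L = 16, alpha = 0.0277
Iteration 1: beta = 0.0, y = 2.2637 + 0.0*(2.2637 - 2.2637) = 2.2637
  grad(y) = 38.2192, v = y - alpha*grad = 1.205
  prox(v) = soft_thresh(1.205, 0.0463) = 1.1588
Iteration 2: beta = 0.3333, y = 1.1588 + 0.3333*(1.1588 - 2.2637) = 0.7905
  grad(y) = 14.6473, v = y - alpha*grad = 0.3847
  prox(v) = soft_thresh(0.3847, 0.0463) = 0.3385
Iteration 3: beta = 0.5, y = 0.3385 + 0.5*(0.3385 - 1.1588) = -0.0717
  grad(y) = 0.8531, v = y - alpha*grad = -0.0953
  prox(v) = soft_thresh(-0.0953, 0.0463) = -0.0491
Iteration 4: beta = 0.6, y = -0.0491 + 0.6*(-0.0491 - 0.3385) = -0.2816
  grad(y) = -2.5051, v = y - alpha*grad = -0.2122
  prox(v) = soft_thresh(-0.2122, 0.0463) = -0.1659
f(x_4) = 8*(-0.1659)^2 + 2*(-0.1659) + 1.67*|-0.1659| = 0.1655


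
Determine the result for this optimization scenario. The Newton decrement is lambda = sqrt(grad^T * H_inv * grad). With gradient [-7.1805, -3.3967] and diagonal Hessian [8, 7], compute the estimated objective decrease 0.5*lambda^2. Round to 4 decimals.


Step 1: H is diagonal, so H^(-1) * g = [-0.8976, -0.4852].
Step 2: g^T H^(-1) g = sum_i g_i^2 / H_ii
  = (-7.1805)^2/8 + (-3.3967)^2/7
  = 6.4449 + 1.6482 = 8.0932
Step 3: Objective decrease = 0.5 * g^T H^(-1) g = 4.0466


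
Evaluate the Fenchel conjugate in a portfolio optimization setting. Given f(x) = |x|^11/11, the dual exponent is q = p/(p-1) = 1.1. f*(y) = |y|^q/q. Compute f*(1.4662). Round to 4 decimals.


The conjugate exponent q satisfies 1/p + 1/q = 1.
p = 11, so q = 11/(11 - 1) = 1.1
|y|^q = 1.4662^1.1 = 1.5234
f*(1.4662) = 1.5234 / 1.1 = 1.3849


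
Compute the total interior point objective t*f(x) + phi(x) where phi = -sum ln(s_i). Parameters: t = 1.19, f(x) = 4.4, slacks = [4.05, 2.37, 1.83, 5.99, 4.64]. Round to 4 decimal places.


Step 1: Compute log-barrier.
ln values: [1.3987, 0.8629, 0.6043, 1.7901, 1.5347]
phi = -(1.3987 + 0.8629 + 0.6043 + 1.7901 + 1.5347) = -6.1907
Step 2: Compute augmented objective.
t*f(x) = 1.19*4.4 = 5.236
Total = 5.236 - 6.1907 = -0.9547


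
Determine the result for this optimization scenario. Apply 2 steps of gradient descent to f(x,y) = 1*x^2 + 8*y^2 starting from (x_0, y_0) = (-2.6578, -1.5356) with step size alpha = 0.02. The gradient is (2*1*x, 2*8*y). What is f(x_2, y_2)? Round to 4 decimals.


Gradient descent on f(x,y) = 1*x^2 + 8*y^2.
Starting point: (-2.6578, -1.5356), alpha = 0.02
Step 1: grad_x = 2*1*-2.6578 = -5.3156, grad_y = 2*8*-1.5356 = -24.5696
  x_1 = -2.6578 - 0.02*-5.3156 = -2.5515
  y_1 = -1.5356 - 0.02*-24.5696 = -1.0442
Step 2: grad_x = 2*1*-2.5515 = -5.103, grad_y = 2*8*-1.0442 = -16.7073
  x_2 = -2.5515 - 0.02*-5.103 = -2.4494
  y_2 = -1.0442 - 0.02*-16.7073 = -0.7101
f(-2.4494, -0.7101) = 1*(-2.4494)^2 + 8*(-0.7101)^2 = 10.0332


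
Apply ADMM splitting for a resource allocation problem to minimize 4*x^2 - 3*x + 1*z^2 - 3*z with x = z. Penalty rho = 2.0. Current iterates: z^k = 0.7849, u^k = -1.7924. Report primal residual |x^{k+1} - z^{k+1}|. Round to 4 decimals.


ADMM iteration with rho = 2.0, z^k = 0.7849, u^k = -1.7924
Step 1: x-update.
Minimize 4*x^2 - 3*x + (2.0/2)*(x - 0.7849 - 1.7924)^2
FOC: (2*4 + 2.0)*x = 3 + 2.0*(0.7849 + 1.7924)
x^{k+1} = 0.8155
Step 2: z-update.
Minimize 1*z^2 - 3*z + (2.0/2)*(0.8155 - z - 1.7924)^2
FOC: (2*1 + 2.0)*z = 3 + 2.0*(0.8155 - 1.7924)
z^{k+1} = 0.2615
Step 3: u-update.
u^{k+1} = -1.7924 + 0.8155 - 0.2615 = -1.2385
Step 4: Primal residual = |0.8155 - 0.2615| = 0.5539


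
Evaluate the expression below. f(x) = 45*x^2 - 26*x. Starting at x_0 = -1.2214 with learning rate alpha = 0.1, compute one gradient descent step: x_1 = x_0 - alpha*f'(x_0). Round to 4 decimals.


We compute the gradient at x_0 and apply the update.
f'(x) = 90*x - 26
f'(-1.2214) = 90*-1.2214 - 26 = -135.926
x_1 = -1.2214 - 0.1*-135.926 = 12.3712


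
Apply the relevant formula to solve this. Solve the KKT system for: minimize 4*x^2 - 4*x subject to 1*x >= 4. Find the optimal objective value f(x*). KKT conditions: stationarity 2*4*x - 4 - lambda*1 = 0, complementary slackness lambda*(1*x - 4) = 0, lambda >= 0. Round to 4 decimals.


Step 1: Try lambda = 0 (constraint inactive).
x_unc = 4/(2*4) = 0.5
Check: 1*0.5 = 0.5 < 4 -- violated!
Step 2: Constraint must be active: 1*x = 4
x* = 4/1 = 4.0
lambda = (2*4*4.0 - 4)/1 = 28.0
Step 3: Compute optimal value.
f(x*) = 4*4.0^2 - 4*4.0 = 48.0
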